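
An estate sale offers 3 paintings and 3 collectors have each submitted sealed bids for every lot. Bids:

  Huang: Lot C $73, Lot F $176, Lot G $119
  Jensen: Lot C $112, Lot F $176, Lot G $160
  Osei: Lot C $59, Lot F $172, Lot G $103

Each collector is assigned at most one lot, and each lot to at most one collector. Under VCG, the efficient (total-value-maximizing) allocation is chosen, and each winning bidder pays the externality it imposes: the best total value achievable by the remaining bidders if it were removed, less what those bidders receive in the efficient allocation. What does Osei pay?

Efficient allocation: Huang→Lot C ($73), Jensen→Lot G ($160), Osei→Lot F ($172); total welfare W = $405.
Osei receives Lot F at value $172, so the others get W − 172 = $233.
Without Osei: best allocation of the remaining 2 bidders over all 3 lots is Huang→Lot F ($176), Jensen→Lot G ($160), total $336.
VCG payment = (others' best without Osei) − (others' welfare with Osei) = 336 − 233 = $103.

Osei pays $103.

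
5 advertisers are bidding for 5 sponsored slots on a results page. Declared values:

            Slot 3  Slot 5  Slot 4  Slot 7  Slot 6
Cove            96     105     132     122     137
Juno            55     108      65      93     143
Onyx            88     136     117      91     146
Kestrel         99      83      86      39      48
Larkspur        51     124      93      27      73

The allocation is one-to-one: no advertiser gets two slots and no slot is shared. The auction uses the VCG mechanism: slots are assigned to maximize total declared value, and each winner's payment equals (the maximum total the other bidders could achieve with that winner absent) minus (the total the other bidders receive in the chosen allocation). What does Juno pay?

Efficient allocation: Cove→Slot 7 ($122), Juno→Slot 6 ($143), Onyx→Slot 4 ($117), Kestrel→Slot 3 ($99), Larkspur→Slot 5 ($124); total welfare W = $605.
Juno receives Slot 6 at value $143, so the others get W − 143 = $462.
Without Juno: best allocation of the remaining 4 bidders over all 5 slots is Cove→Slot 4 ($132), Onyx→Slot 6 ($146), Kestrel→Slot 3 ($99), Larkspur→Slot 5 ($124), total $501.
VCG payment = (others' best without Juno) − (others' welfare with Juno) = 501 − 462 = $39.

Juno pays $39.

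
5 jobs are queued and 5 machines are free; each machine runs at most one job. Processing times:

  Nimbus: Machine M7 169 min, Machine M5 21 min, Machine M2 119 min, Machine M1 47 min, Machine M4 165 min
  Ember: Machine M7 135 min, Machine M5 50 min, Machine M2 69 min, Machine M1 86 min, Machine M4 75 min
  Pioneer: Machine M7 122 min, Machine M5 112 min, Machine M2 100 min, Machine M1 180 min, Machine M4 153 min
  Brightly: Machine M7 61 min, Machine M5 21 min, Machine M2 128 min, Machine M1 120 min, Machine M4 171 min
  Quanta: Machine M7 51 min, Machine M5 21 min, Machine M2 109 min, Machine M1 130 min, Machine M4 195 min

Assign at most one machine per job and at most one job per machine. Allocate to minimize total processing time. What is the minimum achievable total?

Treat this as an assignment problem: match each job to one machine.
Optimal: Nimbus→Machine M1 (47 min), Ember→Machine M4 (75 min), Pioneer→Machine M2 (100 min), Brightly→Machine M5 (21 min), Quanta→Machine M7 (51 min) — total 47+75+100+21+51 = 294 min.
Column-greedy (each machine in turn goes to its cheapest remaining job) gives 414 min, worse by 120.
Next-best assignment: Nimbus→Machine M1, Ember→Machine M4, Pioneer→Machine M2, Brightly→Machine M7, Quanta→Machine M5 = 304 min.

Minimum total: 294 min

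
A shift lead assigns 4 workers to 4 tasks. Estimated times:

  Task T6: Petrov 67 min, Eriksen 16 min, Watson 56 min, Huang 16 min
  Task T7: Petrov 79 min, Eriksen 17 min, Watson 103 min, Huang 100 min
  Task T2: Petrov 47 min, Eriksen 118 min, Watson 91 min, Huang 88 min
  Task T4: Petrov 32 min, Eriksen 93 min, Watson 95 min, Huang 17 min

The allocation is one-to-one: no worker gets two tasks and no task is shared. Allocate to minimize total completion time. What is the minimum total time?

Optimal: Petrov→Task T2 (47 min), Eriksen→Task T7 (17 min), Watson→Task T6 (56 min), Huang→Task T4 (17 min) — total 47+17+56+17 = 137 min.
Row-greedy (each worker in turn takes its cheapest remaining task) gives 239 min, worse by 102.
No other one-to-one assignment undercuts 137 min.

Min total: 137 min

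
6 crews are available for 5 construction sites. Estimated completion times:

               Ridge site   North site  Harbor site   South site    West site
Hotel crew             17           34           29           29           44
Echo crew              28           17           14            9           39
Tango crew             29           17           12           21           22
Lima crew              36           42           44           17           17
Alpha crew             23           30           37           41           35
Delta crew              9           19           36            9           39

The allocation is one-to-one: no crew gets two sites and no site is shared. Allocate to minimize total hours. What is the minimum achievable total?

Treat this as an assignment problem: match each crew to one site.
Optimal: Hotel crew→Ridge site (17 hours), Echo crew→North site (17 hours), Tango crew→Harbor site (12 hours), Delta crew→South site (9 hours), Lima crew→West site (17 hours) — total 17+17+12+9+17 = 72 hours.
Swapping Tango crew↔Delta crew (Tango crew→South site 21 hours, Delta crew→Harbor site 36 hours) adds 36.
No other one-to-one assignment undercuts 72 hours.

Minimum total: 72 hours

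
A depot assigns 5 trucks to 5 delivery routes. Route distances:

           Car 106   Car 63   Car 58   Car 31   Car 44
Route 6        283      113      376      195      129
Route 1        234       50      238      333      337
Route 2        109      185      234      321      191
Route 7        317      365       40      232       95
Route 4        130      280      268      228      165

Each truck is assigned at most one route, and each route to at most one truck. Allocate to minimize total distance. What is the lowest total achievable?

Minimum total: 556 km

Treat this as an assignment problem: match each truck to one route.
Optimal: Car 106→Route 2 (109 km), Car 63→Route 1 (50 km), Car 58→Route 7 (40 km), Car 31→Route 4 (228 km), Car 44→Route 6 (129 km) — total 109+50+40+228+129 = 556 km.
Row-greedy (each truck in turn takes its cheapest remaining route) gives 559 km, worse by 3.
Next-best assignment: Car 106→Route 2, Car 63→Route 1, Car 58→Route 7, Car 31→Route 6, Car 44→Route 4 = 559 km.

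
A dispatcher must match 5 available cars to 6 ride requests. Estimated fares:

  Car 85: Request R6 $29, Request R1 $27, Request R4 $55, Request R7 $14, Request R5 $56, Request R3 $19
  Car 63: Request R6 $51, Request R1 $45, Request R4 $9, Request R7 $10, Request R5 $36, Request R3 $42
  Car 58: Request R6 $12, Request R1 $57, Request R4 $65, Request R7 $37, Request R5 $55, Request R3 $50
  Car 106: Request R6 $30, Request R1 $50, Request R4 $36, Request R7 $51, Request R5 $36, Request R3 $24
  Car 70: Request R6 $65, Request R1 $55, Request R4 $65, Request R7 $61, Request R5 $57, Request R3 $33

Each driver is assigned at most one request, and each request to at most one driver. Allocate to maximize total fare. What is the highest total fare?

Maximum total: $283

Optimal: Car 85→Request R5 ($56), Car 63→Request R6 ($51), Car 58→Request R4 ($65), Car 106→Request R1 ($50), Car 70→Request R7 ($61) — total 56+51+65+50+61 = $283.
Row-greedy (each driver in turn takes its best remaining request) gives $278, worse by 5.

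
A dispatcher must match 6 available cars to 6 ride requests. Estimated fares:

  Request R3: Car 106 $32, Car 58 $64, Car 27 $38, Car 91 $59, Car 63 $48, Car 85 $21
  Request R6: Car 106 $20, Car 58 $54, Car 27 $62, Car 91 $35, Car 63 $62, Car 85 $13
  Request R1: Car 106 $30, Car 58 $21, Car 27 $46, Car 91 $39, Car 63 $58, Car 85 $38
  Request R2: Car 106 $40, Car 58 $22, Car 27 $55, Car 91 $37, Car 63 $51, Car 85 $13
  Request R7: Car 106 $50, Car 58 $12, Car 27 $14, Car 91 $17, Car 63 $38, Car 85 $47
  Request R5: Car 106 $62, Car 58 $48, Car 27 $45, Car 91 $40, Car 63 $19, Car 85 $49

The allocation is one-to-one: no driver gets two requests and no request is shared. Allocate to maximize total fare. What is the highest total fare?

Optimal: Car 106→Request R5 ($62), Car 58→Request R6 ($54), Car 27→Request R2 ($55), Car 91→Request R3 ($59), Car 63→Request R1 ($58), Car 85→Request R7 ($47) — total 62+54+55+59+58+47 = $335.
Row-greedy (each driver in turn takes its best remaining request) gives $325, worse by 10.

Max total: $335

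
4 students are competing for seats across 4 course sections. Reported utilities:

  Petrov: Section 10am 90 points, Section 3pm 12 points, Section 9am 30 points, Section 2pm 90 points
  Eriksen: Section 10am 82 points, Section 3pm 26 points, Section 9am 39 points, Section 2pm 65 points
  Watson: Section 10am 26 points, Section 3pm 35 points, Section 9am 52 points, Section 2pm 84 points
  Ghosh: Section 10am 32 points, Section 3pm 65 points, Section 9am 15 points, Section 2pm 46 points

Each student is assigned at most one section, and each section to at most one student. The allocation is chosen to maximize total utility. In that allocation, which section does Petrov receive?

Petrov receives Section 2pm.

This is a one-to-one assignment (maximum-weight bipartite matching).
Optimal: Petrov→Section 2pm (90 points), Eriksen→Section 10am (82 points), Watson→Section 9am (52 points), Ghosh→Section 3pm (65 points) — total 90+82+52+65 = 289 points.
Max-entry greedy (repeatedly take the single best remaining cell) gives 278 points, worse by 11.
Swapping Watson↔Ghosh (Watson→Section 3pm 35 points, Ghosh→Section 9am 15 points) loses 67.
Petrov's own top section is Section 10am (90 points), but forcing Petrov→Section 10am and reassigning the rest optimally gives only 278 points — worse by 11.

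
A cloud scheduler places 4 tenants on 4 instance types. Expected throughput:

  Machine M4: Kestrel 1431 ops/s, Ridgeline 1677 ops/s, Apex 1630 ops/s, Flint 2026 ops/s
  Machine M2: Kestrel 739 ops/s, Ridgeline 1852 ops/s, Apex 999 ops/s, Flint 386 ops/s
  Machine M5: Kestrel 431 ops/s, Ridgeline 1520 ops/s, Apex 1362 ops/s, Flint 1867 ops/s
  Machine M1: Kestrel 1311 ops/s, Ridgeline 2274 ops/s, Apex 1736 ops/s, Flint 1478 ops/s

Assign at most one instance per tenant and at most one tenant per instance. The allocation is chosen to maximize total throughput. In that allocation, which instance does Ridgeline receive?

Ridgeline receives Machine M2.

This is the linear assignment problem.
Optimal: Kestrel→Machine M4 (1431 ops/s), Ridgeline→Machine M2 (1852 ops/s), Apex→Machine M1 (1736 ops/s), Flint→Machine M5 (1867 ops/s) — total 1431+1852+1736+1867 = 6886 ops/s.
Column-greedy (each instance in turn goes to its best remaining tenant) gives 6551 ops/s, worse by 335.
No other one-to-one assignment exceeds 6886 ops/s.
Ridgeline's own top instance is Machine M1 (2274 ops/s), but forcing Ridgeline→Machine M1 and reassigning the rest optimally gives only 6571 ops/s — worse by 315.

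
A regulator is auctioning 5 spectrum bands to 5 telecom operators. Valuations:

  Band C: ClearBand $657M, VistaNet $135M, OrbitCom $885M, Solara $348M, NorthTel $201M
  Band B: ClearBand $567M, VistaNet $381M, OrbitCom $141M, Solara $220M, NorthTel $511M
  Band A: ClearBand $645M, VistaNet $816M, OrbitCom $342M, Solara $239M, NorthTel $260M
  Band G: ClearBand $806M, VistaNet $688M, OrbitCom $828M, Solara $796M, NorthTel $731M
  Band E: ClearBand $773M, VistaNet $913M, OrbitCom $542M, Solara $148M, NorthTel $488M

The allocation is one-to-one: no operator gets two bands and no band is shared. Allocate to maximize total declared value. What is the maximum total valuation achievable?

Optimal: ClearBand→Band E ($773M), VistaNet→Band A ($816M), OrbitCom→Band C ($885M), Solara→Band G ($796M), NorthTel→Band B ($511M) — total 773+816+885+796+511 = $3781M.
Next-best assignment: ClearBand→Band A, VistaNet→Band E, OrbitCom→Band C, Solara→Band G, NorthTel→Band B = $3750M.

Maximum total: $3781M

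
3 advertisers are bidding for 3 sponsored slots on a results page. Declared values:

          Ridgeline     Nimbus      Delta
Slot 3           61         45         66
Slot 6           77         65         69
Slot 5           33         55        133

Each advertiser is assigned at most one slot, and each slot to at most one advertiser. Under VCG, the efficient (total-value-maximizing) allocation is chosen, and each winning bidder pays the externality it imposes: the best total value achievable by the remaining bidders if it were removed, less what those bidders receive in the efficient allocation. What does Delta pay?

Efficient allocation: Ridgeline→Slot 3 ($61), Nimbus→Slot 6 ($65), Delta→Slot 5 ($133); total welfare W = $259.
Delta receives Slot 5 at value $133, so the others get W − 133 = $126.
Without Delta: best allocation of the remaining 2 bidders over all 3 slots is Ridgeline→Slot 6 ($77), Nimbus→Slot 5 ($55), total $132.
VCG payment = (others' best without Delta) − (others' welfare with Delta) = 132 − 126 = $6.

Delta pays $6.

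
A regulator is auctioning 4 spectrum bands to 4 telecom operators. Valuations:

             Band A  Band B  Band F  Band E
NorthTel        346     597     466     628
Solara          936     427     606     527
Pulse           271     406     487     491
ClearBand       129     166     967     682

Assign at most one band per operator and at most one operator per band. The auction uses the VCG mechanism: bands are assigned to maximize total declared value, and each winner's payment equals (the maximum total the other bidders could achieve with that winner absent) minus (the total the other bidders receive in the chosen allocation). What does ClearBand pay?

Efficient allocation: NorthTel→Band B ($597M), Solara→Band A ($936M), Pulse→Band E ($491M), ClearBand→Band F ($967M); total welfare W = $2991M.
ClearBand receives Band F at value $967M, so the others get W − 967 = $2024M.
Without ClearBand: best allocation of the remaining 3 bidders over all 4 bands is NorthTel→Band E ($628M), Solara→Band A ($936M), Pulse→Band F ($487M), total $2051M.
VCG payment = (others' best without ClearBand) − (others' welfare with ClearBand) = 2051 − 2024 = $27M.

ClearBand pays $27M.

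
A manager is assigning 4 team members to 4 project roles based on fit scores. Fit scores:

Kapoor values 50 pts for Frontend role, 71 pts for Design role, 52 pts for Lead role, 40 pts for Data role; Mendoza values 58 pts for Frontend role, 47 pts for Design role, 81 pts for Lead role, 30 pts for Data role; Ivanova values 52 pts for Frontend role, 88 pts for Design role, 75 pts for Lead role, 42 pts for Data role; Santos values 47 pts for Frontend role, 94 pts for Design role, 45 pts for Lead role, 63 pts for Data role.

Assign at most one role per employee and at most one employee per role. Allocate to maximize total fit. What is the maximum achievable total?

Max total: 282 pts

Optimal: Kapoor→Frontend role (50 pts), Mendoza→Lead role (81 pts), Ivanova→Design role (88 pts), Santos→Data role (63 pts) — total 50+81+88+63 = 282 pts.
Row-greedy (each employee in turn takes its best remaining role) gives 267 pts, worse by 15.
Next-best assignment: Kapoor→Frontend role, Mendoza→Lead role, Ivanova→Data role, Santos→Design role = 267 pts.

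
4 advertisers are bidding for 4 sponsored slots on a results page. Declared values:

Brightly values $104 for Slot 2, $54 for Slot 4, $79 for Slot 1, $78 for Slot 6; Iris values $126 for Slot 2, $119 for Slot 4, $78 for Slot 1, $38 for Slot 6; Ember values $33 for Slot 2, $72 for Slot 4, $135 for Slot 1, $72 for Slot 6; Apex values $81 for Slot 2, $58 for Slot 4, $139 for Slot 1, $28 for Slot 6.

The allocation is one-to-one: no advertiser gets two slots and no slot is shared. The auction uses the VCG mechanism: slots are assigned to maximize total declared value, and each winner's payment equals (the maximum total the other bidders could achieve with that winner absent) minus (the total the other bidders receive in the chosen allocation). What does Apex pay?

Efficient allocation: Brightly→Slot 2 ($104), Iris→Slot 4 ($119), Ember→Slot 6 ($72), Apex→Slot 1 ($139); total welfare W = $434.
Apex receives Slot 1 at value $139, so the others get W − 139 = $295.
Without Apex: best allocation of the remaining 3 bidders over all 4 slots is Brightly→Slot 2 ($104), Iris→Slot 4 ($119), Ember→Slot 1 ($135), total $358.
VCG payment = (others' best without Apex) − (others' welfare with Apex) = 358 − 295 = $63.

Apex pays $63.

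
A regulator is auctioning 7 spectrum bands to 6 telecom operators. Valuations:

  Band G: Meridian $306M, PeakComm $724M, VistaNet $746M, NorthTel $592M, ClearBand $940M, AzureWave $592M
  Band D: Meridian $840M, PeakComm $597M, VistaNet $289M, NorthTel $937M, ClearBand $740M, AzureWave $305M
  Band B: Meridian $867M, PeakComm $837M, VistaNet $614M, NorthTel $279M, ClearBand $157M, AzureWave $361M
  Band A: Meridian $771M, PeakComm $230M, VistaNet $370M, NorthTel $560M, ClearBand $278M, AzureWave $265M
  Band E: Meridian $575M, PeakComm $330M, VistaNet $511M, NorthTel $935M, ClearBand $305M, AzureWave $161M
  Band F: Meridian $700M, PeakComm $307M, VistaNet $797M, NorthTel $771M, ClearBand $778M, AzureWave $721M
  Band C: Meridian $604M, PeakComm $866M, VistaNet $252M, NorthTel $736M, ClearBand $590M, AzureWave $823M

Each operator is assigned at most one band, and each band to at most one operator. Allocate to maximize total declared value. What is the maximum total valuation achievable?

Max total: $5172M

Optimal: Meridian→Band D ($840M), PeakComm→Band B ($837M), VistaNet→Band F ($797M), NorthTel→Band E ($935M), ClearBand→Band G ($940M), AzureWave→Band C ($823M) — total 840+837+797+935+940+823 = $5172M.
Column-greedy (each band in turn goes to its best remaining operator) gives $4165M, worse by 1007.
Next-best assignment: Meridian→Band A, PeakComm→Band B, VistaNet→Band F, NorthTel→Band D, ClearBand→Band G, AzureWave→Band C = $5105M.
Swapping VistaNet↔AzureWave (VistaNet→Band C $252M, AzureWave→Band F $721M) loses 647.
Every other assignment is strictly worse.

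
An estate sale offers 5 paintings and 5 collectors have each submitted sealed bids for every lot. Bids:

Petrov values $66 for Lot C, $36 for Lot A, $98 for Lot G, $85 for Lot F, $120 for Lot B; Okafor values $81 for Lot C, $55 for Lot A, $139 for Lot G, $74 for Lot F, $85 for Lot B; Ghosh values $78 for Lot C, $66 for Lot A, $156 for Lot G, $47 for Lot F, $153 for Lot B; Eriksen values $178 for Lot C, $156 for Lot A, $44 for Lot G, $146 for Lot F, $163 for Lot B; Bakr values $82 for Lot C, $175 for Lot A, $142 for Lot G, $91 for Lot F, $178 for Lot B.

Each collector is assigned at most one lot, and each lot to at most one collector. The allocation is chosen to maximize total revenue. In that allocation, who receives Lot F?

Petrov receives Lot F.

Treat this as an assignment problem: match each collector to one lot.
Optimal: Petrov→Lot F ($85), Okafor→Lot G ($139), Ghosh→Lot B ($153), Eriksen→Lot C ($178), Bakr→Lot A ($175) — total 85+139+153+178+175 = $730.
Column-greedy (each lot in turn goes to its best remaining collector) gives $679, worse by 51.
Next-best assignment: Petrov→Lot B, Okafor→Lot F, Ghosh→Lot G, Eriksen→Lot C, Bakr→Lot A = $703.
Swapping Bakr↔Eriksen (Bakr→Lot C $82, Eriksen→Lot A $156) loses 115.
Checked against all permutations: $730 is optimal.
Petrov's own top lot is Lot B ($120), but forcing Petrov→Lot B and reassigning the rest optimally gives only $703 — worse by 27.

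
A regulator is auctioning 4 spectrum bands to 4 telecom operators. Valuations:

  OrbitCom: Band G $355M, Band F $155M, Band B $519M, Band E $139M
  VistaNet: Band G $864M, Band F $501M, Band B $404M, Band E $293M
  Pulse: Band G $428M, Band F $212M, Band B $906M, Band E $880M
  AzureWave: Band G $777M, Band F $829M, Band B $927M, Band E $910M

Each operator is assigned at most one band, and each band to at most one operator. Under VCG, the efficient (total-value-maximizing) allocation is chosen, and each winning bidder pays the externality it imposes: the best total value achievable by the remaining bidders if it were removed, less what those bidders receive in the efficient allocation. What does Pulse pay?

Pulse pays $81M.

Efficient allocation: OrbitCom→Band B ($519M), VistaNet→Band G ($864M), Pulse→Band E ($880M), AzureWave→Band F ($829M); total welfare W = $3092M.
Pulse receives Band E at value $880M, so the others get W − 880 = $2212M.
Without Pulse: best allocation of the remaining 3 bidders over all 4 bands is OrbitCom→Band B ($519M), VistaNet→Band G ($864M), AzureWave→Band E ($910M), total $2293M.
VCG payment = (others' best without Pulse) − (others' welfare with Pulse) = 2293 − 2212 = $81M.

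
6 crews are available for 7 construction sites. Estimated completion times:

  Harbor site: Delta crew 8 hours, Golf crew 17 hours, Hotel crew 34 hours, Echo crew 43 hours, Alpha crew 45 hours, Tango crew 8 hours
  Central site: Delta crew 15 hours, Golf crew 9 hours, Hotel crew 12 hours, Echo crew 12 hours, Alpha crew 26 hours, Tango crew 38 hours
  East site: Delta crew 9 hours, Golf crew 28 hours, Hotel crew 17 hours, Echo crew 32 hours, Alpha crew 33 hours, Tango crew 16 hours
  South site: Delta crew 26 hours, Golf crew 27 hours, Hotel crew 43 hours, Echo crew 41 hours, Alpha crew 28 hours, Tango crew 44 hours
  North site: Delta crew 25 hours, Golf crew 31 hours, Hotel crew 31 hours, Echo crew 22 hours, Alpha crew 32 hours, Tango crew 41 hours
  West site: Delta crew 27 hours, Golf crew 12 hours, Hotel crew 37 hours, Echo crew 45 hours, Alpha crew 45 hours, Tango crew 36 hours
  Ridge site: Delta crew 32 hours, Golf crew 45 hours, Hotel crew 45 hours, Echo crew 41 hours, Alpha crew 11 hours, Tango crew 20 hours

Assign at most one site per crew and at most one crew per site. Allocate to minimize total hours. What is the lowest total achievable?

Min total: 74 hours

Optimal: Delta crew→East site (9 hours), Golf crew→West site (12 hours), Hotel crew→Central site (12 hours), Echo crew→North site (22 hours), Alpha crew→Ridge site (11 hours), Tango crew→Harbor site (8 hours) — total 9+12+12+22+11+8 = 74 hours.
Min-entry greedy (repeatedly take the single cheapest remaining cell) gives 103 hours, worse by 29.
Next-best assignment: Delta crew→Harbor site, Golf crew→West site, Hotel crew→Central site, Echo crew→North site, Alpha crew→Ridge site, Tango crew→East site = 81 hours.
No other one-to-one assignment undercuts 74 hours.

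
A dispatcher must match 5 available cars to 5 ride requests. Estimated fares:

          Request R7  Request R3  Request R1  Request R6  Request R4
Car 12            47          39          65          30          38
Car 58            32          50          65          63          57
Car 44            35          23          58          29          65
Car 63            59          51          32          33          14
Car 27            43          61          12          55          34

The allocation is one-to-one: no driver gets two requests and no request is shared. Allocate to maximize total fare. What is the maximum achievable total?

Treat this as an assignment problem: match each driver to one request.
Optimal: Car 12→Request R1 ($65), Car 58→Request R6 ($63), Car 44→Request R4 ($65), Car 63→Request R7 ($59), Car 27→Request R3 ($61) — total 65+63+65+59+61 = $313.
Next-best assignment: Car 12→Request R1, Car 58→Request R3, Car 44→Request R4, Car 63→Request R7, Car 27→Request R6 = $294.
Checked against all permutations: $313 is optimal.

Max total: $313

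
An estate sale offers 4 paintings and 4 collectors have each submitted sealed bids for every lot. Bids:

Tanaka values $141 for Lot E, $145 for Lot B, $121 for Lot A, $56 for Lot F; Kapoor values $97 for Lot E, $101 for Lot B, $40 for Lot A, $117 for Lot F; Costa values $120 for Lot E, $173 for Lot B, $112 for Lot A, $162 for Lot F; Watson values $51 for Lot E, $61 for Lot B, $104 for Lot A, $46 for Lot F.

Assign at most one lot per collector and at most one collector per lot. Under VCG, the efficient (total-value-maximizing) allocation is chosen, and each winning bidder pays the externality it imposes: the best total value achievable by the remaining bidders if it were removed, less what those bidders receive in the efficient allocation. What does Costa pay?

Efficient allocation: Tanaka→Lot E ($141), Kapoor→Lot F ($117), Costa→Lot B ($173), Watson→Lot A ($104); total welfare W = $535.
Costa receives Lot B at value $173, so the others get W − 173 = $362.
Without Costa: best allocation of the remaining 3 bidders over all 4 lots is Tanaka→Lot B ($145), Kapoor→Lot F ($117), Watson→Lot A ($104), total $366.
VCG payment = (others' best without Costa) − (others' welfare with Costa) = 366 − 362 = $4.

Costa pays $4.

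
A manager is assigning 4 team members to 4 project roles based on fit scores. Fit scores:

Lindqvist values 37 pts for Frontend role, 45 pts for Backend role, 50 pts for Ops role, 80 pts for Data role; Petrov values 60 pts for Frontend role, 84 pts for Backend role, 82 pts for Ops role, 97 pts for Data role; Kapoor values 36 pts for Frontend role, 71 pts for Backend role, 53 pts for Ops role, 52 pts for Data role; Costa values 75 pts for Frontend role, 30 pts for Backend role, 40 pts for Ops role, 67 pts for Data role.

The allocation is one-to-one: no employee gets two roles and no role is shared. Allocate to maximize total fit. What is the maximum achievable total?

Optimal: Lindqvist→Data role (80 pts), Petrov→Ops role (82 pts), Kapoor→Backend role (71 pts), Costa→Frontend role (75 pts) — total 80+82+71+75 = 308 pts.
Column-greedy (each role in turn goes to its best remaining employee) gives 292 pts, worse by 16.

Maximum total: 308 pts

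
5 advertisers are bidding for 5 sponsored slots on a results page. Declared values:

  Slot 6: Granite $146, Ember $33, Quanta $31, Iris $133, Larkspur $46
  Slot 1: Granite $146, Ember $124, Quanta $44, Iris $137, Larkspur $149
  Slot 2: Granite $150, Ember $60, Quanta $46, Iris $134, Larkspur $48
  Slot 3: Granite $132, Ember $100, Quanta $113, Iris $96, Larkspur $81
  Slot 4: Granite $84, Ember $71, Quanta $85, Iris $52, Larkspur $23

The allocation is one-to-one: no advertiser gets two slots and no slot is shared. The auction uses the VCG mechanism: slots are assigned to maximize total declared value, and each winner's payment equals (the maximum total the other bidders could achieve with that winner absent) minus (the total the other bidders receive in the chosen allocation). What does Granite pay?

Granite pays $1.

Efficient allocation: Granite→Slot 2 ($150), Ember→Slot 3 ($100), Quanta→Slot 4 ($85), Iris→Slot 6 ($133), Larkspur→Slot 1 ($149); total welfare W = $617.
Granite receives Slot 2 at value $150, so the others get W − 150 = $467.
Without Granite: best allocation of the remaining 4 bidders over all 5 slots is Ember→Slot 3 ($100), Quanta→Slot 4 ($85), Iris→Slot 2 ($134), Larkspur→Slot 1 ($149), total $468.
VCG payment = (others' best without Granite) − (others' welfare with Granite) = 468 − 467 = $1.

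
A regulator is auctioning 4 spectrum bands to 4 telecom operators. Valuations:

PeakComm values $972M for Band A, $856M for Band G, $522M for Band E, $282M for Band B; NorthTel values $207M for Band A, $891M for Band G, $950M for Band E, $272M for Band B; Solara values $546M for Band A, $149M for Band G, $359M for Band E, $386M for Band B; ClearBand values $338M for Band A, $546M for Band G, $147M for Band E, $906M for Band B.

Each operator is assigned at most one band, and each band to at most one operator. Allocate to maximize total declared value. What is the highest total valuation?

Treat this as an assignment problem: match each operator to one band.
Optimal: PeakComm→Band G ($856M), NorthTel→Band E ($950M), Solara→Band A ($546M), ClearBand→Band B ($906M) — total 856+950+546+906 = $3258M.
Row-greedy (each operator in turn takes its best remaining band) gives $2854M, worse by 404.
Next-best assignment: PeakComm→Band A, NorthTel→Band G, Solara→Band E, ClearBand→Band B = $3128M.
Swapping Solara↔PeakComm (Solara→Band G $149M, PeakComm→Band A $972M) loses 281.
Every other assignment is strictly worse.

Max total: $3258M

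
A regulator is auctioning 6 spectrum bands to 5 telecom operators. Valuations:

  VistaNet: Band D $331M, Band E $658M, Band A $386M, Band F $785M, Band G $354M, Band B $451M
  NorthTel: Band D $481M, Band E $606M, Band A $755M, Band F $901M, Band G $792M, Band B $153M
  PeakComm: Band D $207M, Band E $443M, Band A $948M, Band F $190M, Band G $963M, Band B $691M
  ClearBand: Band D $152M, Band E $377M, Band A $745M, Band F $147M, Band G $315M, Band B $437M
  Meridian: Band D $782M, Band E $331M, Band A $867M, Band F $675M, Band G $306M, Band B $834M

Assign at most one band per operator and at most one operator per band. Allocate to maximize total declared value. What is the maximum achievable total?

Optimal: VistaNet→Band E ($658M), NorthTel→Band F ($901M), PeakComm→Band G ($963M), ClearBand→Band A ($745M), Meridian→Band B ($834M) — total 658+901+963+745+834 = $4101M.
Column-greedy (each band in turn goes to its best remaining operator) gives $3604M, worse by 497.
Next-best assignment: VistaNet→Band E, NorthTel→Band F, PeakComm→Band G, ClearBand→Band A, Meridian→Band D = $4049M.

Max total: $4101M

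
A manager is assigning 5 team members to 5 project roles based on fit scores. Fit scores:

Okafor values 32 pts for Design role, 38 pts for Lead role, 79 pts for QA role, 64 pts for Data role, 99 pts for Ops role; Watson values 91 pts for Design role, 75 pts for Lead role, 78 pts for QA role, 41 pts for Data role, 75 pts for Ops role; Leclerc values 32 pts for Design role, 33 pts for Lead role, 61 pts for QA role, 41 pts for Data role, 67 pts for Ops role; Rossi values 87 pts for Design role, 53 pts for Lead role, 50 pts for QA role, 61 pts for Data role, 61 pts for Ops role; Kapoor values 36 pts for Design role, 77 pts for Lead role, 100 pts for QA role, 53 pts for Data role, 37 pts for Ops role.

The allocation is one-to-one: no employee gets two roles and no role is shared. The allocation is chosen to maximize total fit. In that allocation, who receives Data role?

Leclerc receives Data role.

Optimal: Okafor→Ops role (99 pts), Watson→Lead role (75 pts), Leclerc→Data role (41 pts), Rossi→Design role (87 pts), Kapoor→QA role (100 pts) — total 99+75+41+87+100 = 402 pts.
Row-greedy (each employee in turn takes its best remaining role) gives 389 pts, worse by 13.
Next-best assignment: Okafor→Data role, Watson→Lead role, Leclerc→Ops role, Rossi→Design role, Kapoor→QA role = 393 pts.
Leclerc's own top role is Ops role (67 pts), but forcing Leclerc→Ops role and reassigning the rest optimally gives only 393 pts — worse by 9.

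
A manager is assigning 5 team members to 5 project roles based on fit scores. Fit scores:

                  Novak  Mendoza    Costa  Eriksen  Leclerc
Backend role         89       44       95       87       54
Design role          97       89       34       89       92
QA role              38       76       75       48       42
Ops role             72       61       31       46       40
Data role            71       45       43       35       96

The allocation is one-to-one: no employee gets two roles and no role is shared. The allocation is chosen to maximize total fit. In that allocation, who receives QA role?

Mendoza receives QA role.

Treat this as an assignment problem: match each employee to one role.
Optimal: Novak→Ops role (72 pts), Mendoza→QA role (76 pts), Costa→Backend role (95 pts), Eriksen→Design role (89 pts), Leclerc→Data role (96 pts) — total 72+76+95+89+96 = 428 pts.
Row-greedy (each employee in turn takes its best remaining role) gives 410 pts, worse by 18.
Every other assignment is strictly worse.
Mendoza's own top role is Design role (89 pts), but forcing Mendoza→Design role and reassigning the rest optimally gives only 419 pts — worse by 9.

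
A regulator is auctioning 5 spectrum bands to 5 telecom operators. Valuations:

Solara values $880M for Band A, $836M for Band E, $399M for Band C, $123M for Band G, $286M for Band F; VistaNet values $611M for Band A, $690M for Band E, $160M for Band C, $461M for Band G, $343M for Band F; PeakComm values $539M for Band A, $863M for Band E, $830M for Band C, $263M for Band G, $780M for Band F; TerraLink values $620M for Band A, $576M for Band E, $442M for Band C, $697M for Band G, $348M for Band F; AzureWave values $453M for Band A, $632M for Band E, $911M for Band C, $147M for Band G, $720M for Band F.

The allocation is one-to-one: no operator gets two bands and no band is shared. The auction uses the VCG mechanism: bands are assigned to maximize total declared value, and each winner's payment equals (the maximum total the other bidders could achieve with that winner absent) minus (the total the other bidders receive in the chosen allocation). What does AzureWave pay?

Efficient allocation: Solara→Band A ($880M), VistaNet→Band E ($690M), PeakComm→Band F ($780M), TerraLink→Band G ($697M), AzureWave→Band C ($911M); total welfare W = $3958M.
AzureWave receives Band C at value $911M, so the others get W − 911 = $3047M.
Without AzureWave: best allocation of the remaining 4 bidders over all 5 bands is Solara→Band A ($880M), VistaNet→Band E ($690M), PeakComm→Band C ($830M), TerraLink→Band G ($697M), total $3097M.
VCG payment = (others' best without AzureWave) − (others' welfare with AzureWave) = 3097 − 3047 = $50M.

AzureWave pays $50M.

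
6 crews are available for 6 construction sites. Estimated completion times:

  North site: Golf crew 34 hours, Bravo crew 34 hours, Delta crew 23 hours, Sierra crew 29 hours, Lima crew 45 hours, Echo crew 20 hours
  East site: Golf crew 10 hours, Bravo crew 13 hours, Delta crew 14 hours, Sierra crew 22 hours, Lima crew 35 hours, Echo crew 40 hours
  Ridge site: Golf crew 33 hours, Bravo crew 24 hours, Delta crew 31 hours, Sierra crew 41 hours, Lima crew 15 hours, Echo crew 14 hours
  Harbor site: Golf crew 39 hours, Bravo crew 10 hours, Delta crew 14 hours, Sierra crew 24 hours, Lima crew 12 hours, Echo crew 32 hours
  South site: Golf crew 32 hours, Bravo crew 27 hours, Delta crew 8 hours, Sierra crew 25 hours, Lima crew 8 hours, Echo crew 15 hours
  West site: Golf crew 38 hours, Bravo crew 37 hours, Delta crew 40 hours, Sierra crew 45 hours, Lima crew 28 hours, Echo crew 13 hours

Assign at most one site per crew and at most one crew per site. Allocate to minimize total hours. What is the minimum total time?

Optimal: Golf crew→East site (10 hours), Bravo crew→Harbor site (10 hours), Delta crew→South site (8 hours), Sierra crew→North site (29 hours), Lima crew→Ridge site (15 hours), Echo crew→West site (13 hours) — total 10+10+8+29+15+13 = 85 hours.
Column-greedy (each site in turn goes to its cheapest remaining crew) gives 108 hours, worse by 23.
Next-best assignment: Golf crew→East site, Bravo crew→Ridge site, Delta crew→South site, Sierra crew→North site, Lima crew→Harbor site, Echo crew→West site = 96 hours.
Swapping Golf crew↔Echo crew (Golf crew→West site 38 hours, Echo crew→East site 40 hours) adds 55.
Checked against all permutations: 85 hours is optimal.

Min total: 85 hours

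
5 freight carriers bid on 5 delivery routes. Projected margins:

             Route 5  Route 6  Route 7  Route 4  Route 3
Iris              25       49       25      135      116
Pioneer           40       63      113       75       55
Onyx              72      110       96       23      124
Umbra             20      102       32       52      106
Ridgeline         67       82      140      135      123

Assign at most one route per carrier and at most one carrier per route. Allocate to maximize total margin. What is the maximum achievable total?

Treat this as an assignment problem: match each carrier to one route.
Optimal: Iris→Route 4 ($135k), Pioneer→Route 7 ($113k), Onyx→Route 5 ($72k), Umbra→Route 6 ($102k), Ridgeline→Route 3 ($123k) — total 135+113+72+102+123 = $545k.
Row-greedy (each carrier in turn takes its best remaining route) gives $541k, worse by 4.

Max total: $545k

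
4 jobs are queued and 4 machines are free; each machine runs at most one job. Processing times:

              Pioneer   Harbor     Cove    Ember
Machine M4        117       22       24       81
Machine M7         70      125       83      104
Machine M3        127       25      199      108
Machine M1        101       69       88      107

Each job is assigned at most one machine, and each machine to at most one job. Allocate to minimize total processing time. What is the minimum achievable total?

This is the linear assignment problem.
Optimal: Pioneer→Machine M7 (70 min), Harbor→Machine M3 (25 min), Cove→Machine M4 (24 min), Ember→Machine M1 (107 min) — total 70+25+24+107 = 226 min.
Row-greedy (each job in turn takes its cheapest remaining machine) gives 288 min, worse by 62.
Next-best assignment: Pioneer→Machine M1, Harbor→Machine M3, Cove→Machine M4, Ember→Machine M7 = 254 min.

Min total: 226 min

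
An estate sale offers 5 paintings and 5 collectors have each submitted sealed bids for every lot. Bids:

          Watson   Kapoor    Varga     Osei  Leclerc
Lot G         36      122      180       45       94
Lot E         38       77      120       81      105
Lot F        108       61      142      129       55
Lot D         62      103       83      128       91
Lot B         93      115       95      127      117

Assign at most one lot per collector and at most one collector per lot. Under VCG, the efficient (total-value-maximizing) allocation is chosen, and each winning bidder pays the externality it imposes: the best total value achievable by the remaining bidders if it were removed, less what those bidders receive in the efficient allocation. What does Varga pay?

Varga pays $19.

Efficient allocation: Watson→Lot F ($108), Kapoor→Lot B ($115), Varga→Lot G ($180), Osei→Lot D ($128), Leclerc→Lot E ($105); total welfare W = $636.
Varga receives Lot G at value $180, so the others get W − 180 = $456.
Without Varga: best allocation of the remaining 4 bidders over all 5 lots is Watson→Lot F ($108), Kapoor→Lot G ($122), Osei→Lot D ($128), Leclerc→Lot B ($117), total $475.
VCG payment = (others' best without Varga) − (others' welfare with Varga) = 475 − 456 = $19.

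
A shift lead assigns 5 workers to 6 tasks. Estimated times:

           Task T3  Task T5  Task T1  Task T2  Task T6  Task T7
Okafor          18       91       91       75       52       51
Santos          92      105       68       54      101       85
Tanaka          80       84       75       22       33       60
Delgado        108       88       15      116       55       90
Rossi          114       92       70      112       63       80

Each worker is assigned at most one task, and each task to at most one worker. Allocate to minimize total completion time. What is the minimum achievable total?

Optimal: Okafor→Task T3 (18 min), Santos→Task T2 (54 min), Tanaka→Task T6 (33 min), Delgado→Task T1 (15 min), Rossi→Task T7 (80 min) — total 18+54+33+15+80 = 200 min.
Min-entry greedy (repeatedly take the single cheapest remaining cell) gives 203 min, worse by 3.

Min total: 200 min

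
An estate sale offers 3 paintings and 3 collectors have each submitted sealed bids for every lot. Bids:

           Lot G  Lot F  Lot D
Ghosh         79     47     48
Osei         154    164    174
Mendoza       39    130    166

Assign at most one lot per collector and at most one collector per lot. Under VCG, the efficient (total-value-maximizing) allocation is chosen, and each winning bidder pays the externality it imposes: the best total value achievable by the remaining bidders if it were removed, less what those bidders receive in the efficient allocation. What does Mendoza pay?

Mendoza pays $10.

Efficient allocation: Ghosh→Lot G ($79), Osei→Lot F ($164), Mendoza→Lot D ($166); total welfare W = $409.
Mendoza receives Lot D at value $166, so the others get W − 166 = $243.
Without Mendoza: best allocation of the remaining 2 bidders over all 3 lots is Ghosh→Lot G ($79), Osei→Lot D ($174), total $253.
VCG payment = (others' best without Mendoza) − (others' welfare with Mendoza) = 253 − 243 = $10.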